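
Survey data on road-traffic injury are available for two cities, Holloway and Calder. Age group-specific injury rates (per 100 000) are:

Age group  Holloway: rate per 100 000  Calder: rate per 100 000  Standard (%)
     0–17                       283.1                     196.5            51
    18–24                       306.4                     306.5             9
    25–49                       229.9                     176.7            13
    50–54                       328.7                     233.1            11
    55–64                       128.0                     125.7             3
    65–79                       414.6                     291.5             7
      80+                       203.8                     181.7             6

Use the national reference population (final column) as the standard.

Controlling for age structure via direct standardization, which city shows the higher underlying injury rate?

Standard weights: 0.51, 0.09, 0.13, 0.11, 0.03, 0.07, 0.06.
Holloway: 0.5100×283.1 + 0.0900×306.4 + 0.1300×229.9 + 0.1100×328.7 + 0.0300×128.0 + 0.0700×414.6 + 0.0600×203.8 = 283.0910 per 100 000.
Calder: 0.5100×196.5 + 0.0900×306.5 + 0.1300×176.7 + 0.1100×233.1 + 0.0300×125.7 + 0.0700×291.5 + 0.0600×181.7 = 211.4900 per 100 000.

Holloway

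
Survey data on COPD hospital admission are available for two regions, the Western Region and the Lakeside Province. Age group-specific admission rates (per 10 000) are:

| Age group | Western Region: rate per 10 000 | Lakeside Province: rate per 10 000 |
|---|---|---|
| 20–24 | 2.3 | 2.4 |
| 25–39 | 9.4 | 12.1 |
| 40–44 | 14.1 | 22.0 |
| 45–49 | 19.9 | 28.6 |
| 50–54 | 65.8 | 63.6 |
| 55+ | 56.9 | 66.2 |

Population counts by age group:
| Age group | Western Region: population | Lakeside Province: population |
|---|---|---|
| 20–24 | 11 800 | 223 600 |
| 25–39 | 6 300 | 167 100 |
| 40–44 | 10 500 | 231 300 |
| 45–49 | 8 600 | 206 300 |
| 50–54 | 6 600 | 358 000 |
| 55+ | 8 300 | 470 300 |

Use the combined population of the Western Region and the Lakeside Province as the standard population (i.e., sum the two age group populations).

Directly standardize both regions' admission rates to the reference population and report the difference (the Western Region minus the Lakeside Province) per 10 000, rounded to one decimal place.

Combined standard total = 1 708 700; weights = 0.1378, 0.1015, 0.1415, 0.1258, 0.2134, 0.2801.
The Western Region: 0.1378×2.3 + 0.1015×9.4 + 0.1415×14.1 + 0.1258×19.9 + 0.2134×65.8 + 0.2801×56.9 = 35.7466 per 10 000.
The Lakeside Province: 0.1378×2.4 + 0.1015×12.1 + 0.1415×22.0 + 0.1258×28.6 + 0.2134×63.6 + 0.2801×66.2 = 40.3820 per 10 000.
Difference = 35.7466 − 40.3820 = -4.6354.

-4.6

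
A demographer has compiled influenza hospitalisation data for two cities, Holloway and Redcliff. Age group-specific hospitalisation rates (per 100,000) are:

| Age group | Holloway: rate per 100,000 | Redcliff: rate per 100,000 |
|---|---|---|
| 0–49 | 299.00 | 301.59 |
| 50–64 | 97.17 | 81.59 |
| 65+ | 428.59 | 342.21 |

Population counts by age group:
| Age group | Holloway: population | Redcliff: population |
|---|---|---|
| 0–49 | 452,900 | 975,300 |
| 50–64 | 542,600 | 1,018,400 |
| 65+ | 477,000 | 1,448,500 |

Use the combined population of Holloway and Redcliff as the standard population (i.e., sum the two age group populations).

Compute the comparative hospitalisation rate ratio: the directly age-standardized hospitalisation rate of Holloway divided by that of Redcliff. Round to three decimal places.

Combined standard total = 4,914,700; weights = 0.2906, 0.3176, 0.3918.
Holloway: 0.2906×299.00 + 0.3176×97.17 + 0.3918×428.59 = 285.6663 per 100,000.
Redcliff: 0.2906×301.59 + 0.3176×81.59 + 0.3918×342.21 = 247.6282 per 100,000.
Ratio = 285.6663 ÷ 247.6282 = 1.15361.

1.154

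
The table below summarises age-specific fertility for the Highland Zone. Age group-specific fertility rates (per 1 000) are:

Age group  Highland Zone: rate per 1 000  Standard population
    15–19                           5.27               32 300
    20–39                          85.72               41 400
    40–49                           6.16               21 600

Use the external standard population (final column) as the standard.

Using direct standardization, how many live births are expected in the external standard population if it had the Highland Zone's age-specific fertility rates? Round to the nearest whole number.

Expected live births = Σ (standard pop × age-specific rate ÷ 1 000)
= 32 300×5.27/1 000 + 41 400×85.72/1 000 + 21 600×6.16/1 000
= 170.22 + 3548.81 + 133.06 = 3852.09.

3852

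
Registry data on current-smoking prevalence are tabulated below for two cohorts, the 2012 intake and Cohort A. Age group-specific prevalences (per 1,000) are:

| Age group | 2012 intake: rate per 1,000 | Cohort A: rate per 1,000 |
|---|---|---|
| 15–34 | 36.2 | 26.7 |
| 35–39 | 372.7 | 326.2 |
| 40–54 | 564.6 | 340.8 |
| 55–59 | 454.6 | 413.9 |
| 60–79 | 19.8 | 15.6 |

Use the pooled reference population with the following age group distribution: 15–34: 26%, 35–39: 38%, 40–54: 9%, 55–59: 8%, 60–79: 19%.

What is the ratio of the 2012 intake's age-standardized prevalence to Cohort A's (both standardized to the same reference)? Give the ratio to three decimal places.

Standard weights: 0.26, 0.38, 0.09, 0.08, 0.19.
The 2012 intake: 0.2600×36.2 + 0.3800×372.7 + 0.0900×564.6 + 0.0800×454.6 + 0.1900×19.8 = 241.9820 per 1,000.
Cohort A: 0.2600×26.7 + 0.3800×326.2 + 0.0900×340.8 + 0.0800×413.9 + 0.1900×15.6 = 197.6460 per 1,000.
Ratio = 241.9820 ÷ 197.6460 = 1.22432.

1.224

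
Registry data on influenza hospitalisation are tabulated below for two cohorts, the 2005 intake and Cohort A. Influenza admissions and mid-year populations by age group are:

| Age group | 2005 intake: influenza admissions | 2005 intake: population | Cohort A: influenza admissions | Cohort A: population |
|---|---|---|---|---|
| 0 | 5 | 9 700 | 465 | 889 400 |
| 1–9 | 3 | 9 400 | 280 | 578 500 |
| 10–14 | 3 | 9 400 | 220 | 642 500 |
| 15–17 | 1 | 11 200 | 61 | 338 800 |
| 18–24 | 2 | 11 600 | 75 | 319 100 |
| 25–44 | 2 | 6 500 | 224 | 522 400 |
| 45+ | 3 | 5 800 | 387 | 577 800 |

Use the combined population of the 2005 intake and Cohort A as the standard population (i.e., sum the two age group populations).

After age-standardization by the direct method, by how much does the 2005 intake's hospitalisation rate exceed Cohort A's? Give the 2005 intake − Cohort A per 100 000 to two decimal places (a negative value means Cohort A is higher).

-8.25

Age-specific rates per 100 000 for the 2005 intake: 51.55, 31.91, 31.91, 8.93, 17.24, 30.77, 51.72.
For Cohort A: 52.28, 48.40, 34.24, 18.00, 23.50, 42.88, 66.98.
Combined standard total = 3 932 100; weights = 0.2287, 0.1495, 0.1658, 0.0890, 0.0841, 0.1345, 0.1484.
The 2005 intake: 0.2287×51.55 + 0.1495×31.91 + 0.1658×31.91 + 0.0890×8.93 + 0.0841×17.24 + 0.1345×30.77 + 0.1484×51.72 = 35.9096 per 100 000.
Cohort A: 0.2287×52.28 + 0.1495×48.40 + 0.1658×34.24 + 0.0890×18.00 + 0.0841×23.50 + 0.1345×42.88 + 0.1484×66.98 = 44.1559 per 100 000.
Difference = 35.9096 − 44.1559 = -8.2463.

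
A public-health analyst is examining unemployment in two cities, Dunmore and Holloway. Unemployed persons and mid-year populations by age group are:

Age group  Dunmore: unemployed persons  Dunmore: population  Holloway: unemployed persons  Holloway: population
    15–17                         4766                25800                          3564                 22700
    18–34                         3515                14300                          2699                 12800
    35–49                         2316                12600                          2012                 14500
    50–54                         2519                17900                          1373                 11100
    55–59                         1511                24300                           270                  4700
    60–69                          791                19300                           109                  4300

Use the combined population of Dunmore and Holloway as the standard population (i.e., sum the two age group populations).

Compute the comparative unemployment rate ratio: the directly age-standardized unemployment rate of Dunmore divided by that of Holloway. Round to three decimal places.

1.197

Age-specific rates per 1000 for Dunmore: 184.729, 245.804, 183.810, 140.726, 62.181, 40.984.
For Holloway: 157.004, 210.859, 138.759, 123.694, 57.447, 25.349.
Combined standard total = 184300; weights = 0.2632, 0.1470, 0.1470, 0.1574, 0.1574, 0.1281.
Dunmore: 0.2632×184.729 + 0.1470×245.804 + 0.1470×183.810 + 0.1574×140.726 + 0.1574×62.181 + 0.1281×40.984 = 148.9605 per 1000.
Holloway: 0.2632×157.004 + 0.1470×210.859 + 0.1470×138.759 + 0.1574×123.694 + 0.1574×57.447 + 0.1281×25.349 = 124.4746 per 1000.
Ratio = 148.9605 ÷ 124.4746 = 1.19671.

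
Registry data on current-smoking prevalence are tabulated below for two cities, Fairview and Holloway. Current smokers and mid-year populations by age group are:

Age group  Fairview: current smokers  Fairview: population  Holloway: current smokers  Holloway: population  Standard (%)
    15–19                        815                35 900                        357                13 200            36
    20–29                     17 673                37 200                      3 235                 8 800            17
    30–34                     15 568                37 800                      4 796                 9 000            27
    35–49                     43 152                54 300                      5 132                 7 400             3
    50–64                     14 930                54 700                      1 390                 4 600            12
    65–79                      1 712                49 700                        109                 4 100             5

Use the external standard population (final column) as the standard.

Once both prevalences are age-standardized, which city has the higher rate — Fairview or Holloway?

Age-specific rates per 1 000 for Fairview: 22.702, 475.081, 411.852, 794.696, 272.943, 34.447.
For Holloway: 27.045, 367.614, 532.889, 693.514, 302.174, 26.585.
Standard weights: 0.36, 0.17, 0.27, 0.03, 0.12, 0.05.
Fairview: 0.3600×22.702 + 0.1700×475.081 + 0.2700×411.852 + 0.0300×794.696 + 0.1200×272.943 + 0.0500×34.447 = 258.4528 per 1 000.
Holloway: 0.3600×27.045 + 0.1700×367.614 + 0.2700×532.889 + 0.0300×693.514 + 0.1200×302.174 + 0.0500×26.585 = 274.5062 per 1 000.
The crude rates (348.11 vs 318.87) would put Fairview higher, but that reflects its age composition; once standardized to a common age structure, Holloway has the higher underlying rate.

Holloway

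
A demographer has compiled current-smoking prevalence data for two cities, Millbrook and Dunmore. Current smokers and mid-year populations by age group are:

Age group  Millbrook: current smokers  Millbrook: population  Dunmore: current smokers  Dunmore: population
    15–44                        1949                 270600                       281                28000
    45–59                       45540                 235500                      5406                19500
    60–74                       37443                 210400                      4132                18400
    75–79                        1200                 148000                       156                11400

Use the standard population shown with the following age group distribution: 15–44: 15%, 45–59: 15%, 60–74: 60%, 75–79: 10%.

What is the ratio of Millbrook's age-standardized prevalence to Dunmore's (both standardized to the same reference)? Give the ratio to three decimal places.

Age-specific rates per 1000 for Millbrook: 7.203, 193.376, 177.961, 8.108.
For Dunmore: 10.036, 277.231, 224.565, 13.684.
Standard weights: 0.15, 0.15, 0.60, 0.10.
Millbrook: 0.1500×7.203 + 0.1500×193.376 + 0.6000×177.961 + 0.1000×8.108 = 137.6742 per 1000.
Dunmore: 0.1500×10.036 + 0.1500×277.231 + 0.6000×224.565 + 0.1000×13.684 = 179.1975 per 1000.
Ratio = 137.6742 ÷ 179.1975 = 0.76828.

0.768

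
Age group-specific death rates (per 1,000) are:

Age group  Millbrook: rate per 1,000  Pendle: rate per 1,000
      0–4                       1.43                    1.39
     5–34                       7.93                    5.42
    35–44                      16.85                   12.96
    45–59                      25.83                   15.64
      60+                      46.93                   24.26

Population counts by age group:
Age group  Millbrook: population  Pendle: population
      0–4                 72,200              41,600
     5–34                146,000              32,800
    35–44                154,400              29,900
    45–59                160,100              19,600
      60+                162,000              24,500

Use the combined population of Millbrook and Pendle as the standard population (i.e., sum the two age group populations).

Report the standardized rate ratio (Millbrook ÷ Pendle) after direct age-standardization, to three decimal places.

1.666

Combined standard total = 843,100; weights = 0.1350, 0.2121, 0.2186, 0.2131, 0.2212.
Millbrook: 0.1350×1.43 + 0.2121×7.93 + 0.2186×16.85 + 0.2131×25.83 + 0.2212×46.93 = 21.4449 per 1,000.
Pendle: 0.1350×1.39 + 0.2121×5.42 + 0.2186×12.96 + 0.2131×15.64 + 0.2212×24.26 = 12.8701 per 1,000.
Ratio = 21.4449 ÷ 12.8701 = 1.66625.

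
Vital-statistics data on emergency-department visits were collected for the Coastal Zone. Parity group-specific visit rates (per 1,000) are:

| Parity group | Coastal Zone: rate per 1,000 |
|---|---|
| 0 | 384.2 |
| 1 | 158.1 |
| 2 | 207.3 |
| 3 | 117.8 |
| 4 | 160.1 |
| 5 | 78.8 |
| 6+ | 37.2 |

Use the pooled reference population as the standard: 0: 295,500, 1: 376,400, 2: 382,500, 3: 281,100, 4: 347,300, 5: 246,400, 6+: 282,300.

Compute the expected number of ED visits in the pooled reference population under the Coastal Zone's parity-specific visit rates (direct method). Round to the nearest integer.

Expected ED visits = Σ (standard pop × parity-specific rate ÷ 1,000)
= 295,500×384.2/1,000 + 376,400×158.1/1,000 + 382,500×207.3/1,000 + 281,100×117.8/1,000 + 347,300×160.1/1,000 + 246,400×78.8/1,000 + 282,300×37.2/1,000
= 113531.10 + 59508.84 + 79292.25 + 33113.58 + 55602.73 + 19416.32 + 10501.56 = 370966.38.

370966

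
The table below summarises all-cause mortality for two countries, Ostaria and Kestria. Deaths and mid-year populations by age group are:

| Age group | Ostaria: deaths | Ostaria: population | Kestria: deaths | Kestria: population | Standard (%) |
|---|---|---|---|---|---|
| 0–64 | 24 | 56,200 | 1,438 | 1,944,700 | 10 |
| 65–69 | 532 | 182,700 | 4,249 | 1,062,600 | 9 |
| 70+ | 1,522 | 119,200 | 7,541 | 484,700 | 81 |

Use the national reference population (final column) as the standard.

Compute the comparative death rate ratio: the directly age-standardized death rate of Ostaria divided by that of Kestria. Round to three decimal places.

0.817

Age-specific rates per 1,000 for Ostaria: 0.427, 2.912, 12.768.
For Kestria: 0.739, 3.999, 15.558.
Standard weights: 0.10, 0.09, 0.81.
Ostaria: 0.1000×0.427 + 0.0900×2.912 + 0.8100×12.768 = 10.6472 per 1,000.
Kestria: 0.1000×0.739 + 0.0900×3.999 + 0.8100×15.558 = 13.0359 per 1,000.
Ratio = 10.6472 ÷ 13.0359 = 0.81676.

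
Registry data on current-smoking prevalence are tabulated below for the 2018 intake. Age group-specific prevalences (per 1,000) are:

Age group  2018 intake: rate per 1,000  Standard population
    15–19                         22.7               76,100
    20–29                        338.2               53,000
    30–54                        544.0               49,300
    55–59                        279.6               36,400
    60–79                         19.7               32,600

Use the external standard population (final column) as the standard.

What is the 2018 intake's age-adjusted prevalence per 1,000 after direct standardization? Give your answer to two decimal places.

Standard total = 247,400; weights = 0.3076, 0.2142, 0.1993, 0.1471, 0.1318.
Standardized rate: 0.3076×22.7 + 0.2142×338.2 + 0.1993×544.0 + 0.1471×279.6 + 0.1318×19.7 = 231.5721 per 1,000.

231.57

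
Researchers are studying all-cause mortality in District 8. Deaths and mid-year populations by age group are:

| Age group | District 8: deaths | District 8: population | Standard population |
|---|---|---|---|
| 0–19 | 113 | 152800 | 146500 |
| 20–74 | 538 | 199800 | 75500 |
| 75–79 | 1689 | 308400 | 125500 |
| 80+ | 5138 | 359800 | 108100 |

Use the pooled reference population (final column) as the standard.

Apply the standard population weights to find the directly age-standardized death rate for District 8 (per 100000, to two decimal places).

558.09

Age-specific rates per 100000 for District 8: 73.95, 269.27, 547.67, 1428.02.
Standard total = 455600; weights = 0.3216, 0.1657, 0.2755, 0.2373.
Standardized rate: 0.3216×73.95 + 0.1657×269.27 + 0.2755×547.67 + 0.2373×1428.02 = 558.0869 per 100000.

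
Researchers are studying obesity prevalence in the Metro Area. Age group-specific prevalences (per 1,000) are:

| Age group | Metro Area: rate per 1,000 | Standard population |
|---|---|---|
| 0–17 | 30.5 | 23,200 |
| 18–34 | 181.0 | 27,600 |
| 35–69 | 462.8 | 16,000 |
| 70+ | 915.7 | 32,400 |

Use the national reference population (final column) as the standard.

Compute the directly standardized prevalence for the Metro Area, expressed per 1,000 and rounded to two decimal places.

431.22

Standard total = 99,200; weights = 0.2339, 0.2782, 0.1613, 0.3266.
Standardized rate: 0.2339×30.5 + 0.2782×181.0 + 0.1613×462.8 + 0.3266×915.7 = 431.2165 per 1,000.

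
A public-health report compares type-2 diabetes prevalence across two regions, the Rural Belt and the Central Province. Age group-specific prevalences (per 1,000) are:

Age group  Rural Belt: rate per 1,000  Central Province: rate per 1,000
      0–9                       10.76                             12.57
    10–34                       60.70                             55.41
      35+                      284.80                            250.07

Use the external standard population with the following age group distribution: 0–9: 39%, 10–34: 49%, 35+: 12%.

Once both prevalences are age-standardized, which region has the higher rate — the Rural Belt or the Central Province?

Rural Belt

Standard weights: 0.39, 0.49, 0.12.
The Rural Belt: 0.3900×10.76 + 0.4900×60.70 + 0.1200×284.80 = 68.1154 per 1,000.
The Central Province: 0.3900×12.57 + 0.4900×55.41 + 0.1200×250.07 = 62.0616 per 1,000.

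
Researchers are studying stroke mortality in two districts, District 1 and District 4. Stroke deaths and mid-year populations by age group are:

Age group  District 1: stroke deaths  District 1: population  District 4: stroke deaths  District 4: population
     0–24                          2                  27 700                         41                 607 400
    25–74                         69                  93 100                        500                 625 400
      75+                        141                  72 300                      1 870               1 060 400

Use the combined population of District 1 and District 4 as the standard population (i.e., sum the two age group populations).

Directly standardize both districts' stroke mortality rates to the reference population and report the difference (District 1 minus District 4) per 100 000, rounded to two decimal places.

6.94

Age-specific rates per 100 000 for District 1: 7.22, 74.11, 195.02.
For District 4: 6.75, 79.95, 176.35.
Combined standard total = 2 486 300; weights = 0.2554, 0.2890, 0.4556.
District 1: 0.2554×7.22 + 0.2890×74.11 + 0.4556×195.02 = 112.1089 per 100 000.
District 4: 0.2554×6.75 + 0.2890×79.95 + 0.4556×176.35 = 105.1684 per 100 000.
Difference = 112.1089 − 105.1684 = 6.9405.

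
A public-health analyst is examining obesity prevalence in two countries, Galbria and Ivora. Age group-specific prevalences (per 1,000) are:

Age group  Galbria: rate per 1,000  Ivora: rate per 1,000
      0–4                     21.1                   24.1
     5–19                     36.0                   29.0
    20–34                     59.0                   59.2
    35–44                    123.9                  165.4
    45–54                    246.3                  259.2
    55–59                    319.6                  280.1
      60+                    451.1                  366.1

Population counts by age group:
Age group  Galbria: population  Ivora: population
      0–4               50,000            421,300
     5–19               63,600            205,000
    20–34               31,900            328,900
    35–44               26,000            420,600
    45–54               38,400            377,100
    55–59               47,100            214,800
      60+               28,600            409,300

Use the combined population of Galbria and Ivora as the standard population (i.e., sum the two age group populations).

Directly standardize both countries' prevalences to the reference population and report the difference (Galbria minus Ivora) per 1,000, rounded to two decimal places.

9.04

Combined standard total = 2,662,600; weights = 0.1770, 0.1009, 0.1355, 0.1677, 0.1561, 0.0984, 0.1645.
Galbria: 0.1770×21.1 + 0.1009×36.0 + 0.1355×59.0 + 0.1677×123.9 + 0.1561×246.3 + 0.0984×319.6 + 0.1645×451.1 = 180.2045 per 1,000.
Ivora: 0.1770×24.1 + 0.1009×29.0 + 0.1355×59.2 + 0.1677×165.4 + 0.1561×259.2 + 0.0984×280.1 + 0.1645×366.1 = 171.1657 per 1,000.
Difference = 180.2045 − 171.1657 = 9.0388.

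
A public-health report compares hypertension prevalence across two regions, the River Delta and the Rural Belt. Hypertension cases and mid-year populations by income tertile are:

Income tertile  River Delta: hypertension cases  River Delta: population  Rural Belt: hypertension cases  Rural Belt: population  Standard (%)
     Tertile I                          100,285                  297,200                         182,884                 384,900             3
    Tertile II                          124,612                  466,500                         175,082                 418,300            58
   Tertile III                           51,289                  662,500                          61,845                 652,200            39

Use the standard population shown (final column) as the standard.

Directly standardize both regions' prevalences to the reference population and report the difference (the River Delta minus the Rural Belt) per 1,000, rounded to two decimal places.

Income-specific rates per 1,000 for the River Delta: 337.433, 267.121, 77.417.
For the Rural Belt: 475.147, 418.556, 94.825.
Standard weights: 0.03, 0.58, 0.39.
The River Delta: 0.0300×337.433 + 0.5800×267.121 + 0.3900×77.417 = 195.2460 per 1,000.
The Rural Belt: 0.0300×475.147 + 0.5800×418.556 + 0.3900×94.825 = 293.9987 per 1,000.
Difference = 195.2460 − 293.9987 = -98.7528.

-98.75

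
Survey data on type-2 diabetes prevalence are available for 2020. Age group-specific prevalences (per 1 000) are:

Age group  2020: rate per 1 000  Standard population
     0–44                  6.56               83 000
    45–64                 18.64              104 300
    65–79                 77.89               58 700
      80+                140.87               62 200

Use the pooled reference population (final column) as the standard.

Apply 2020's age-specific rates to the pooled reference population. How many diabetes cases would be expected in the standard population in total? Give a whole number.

15823

Expected diabetes cases = Σ (standard pop × age-specific rate ÷ 1 000)
= 83 000×6.56/1 000 + 104 300×18.64/1 000 + 58 700×77.89/1 000 + 62 200×140.87/1 000
= 544.48 + 1944.15 + 4572.14 + 8762.11 = 15822.89.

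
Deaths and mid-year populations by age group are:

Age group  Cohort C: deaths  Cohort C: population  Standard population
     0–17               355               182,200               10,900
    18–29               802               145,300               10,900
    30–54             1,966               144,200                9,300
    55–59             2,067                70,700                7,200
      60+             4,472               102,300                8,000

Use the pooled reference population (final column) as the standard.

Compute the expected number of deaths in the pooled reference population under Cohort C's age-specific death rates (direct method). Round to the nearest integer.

Age-specific rates per 100,000 for Cohort C: 194.84, 551.96, 1363.38, 2923.62, 4371.46.
Expected deaths = Σ (standard pop × age-specific rate ÷ 100,000)
= 10,900×194.84/100,000 + 10,900×551.96/100,000 + 9,300×1363.38/100,000 + 7,200×2923.62/100,000 + 8,000×4371.46/100,000
= 21.24 + 60.16 + 126.79 + 210.50 + 349.72 = 768.41.

768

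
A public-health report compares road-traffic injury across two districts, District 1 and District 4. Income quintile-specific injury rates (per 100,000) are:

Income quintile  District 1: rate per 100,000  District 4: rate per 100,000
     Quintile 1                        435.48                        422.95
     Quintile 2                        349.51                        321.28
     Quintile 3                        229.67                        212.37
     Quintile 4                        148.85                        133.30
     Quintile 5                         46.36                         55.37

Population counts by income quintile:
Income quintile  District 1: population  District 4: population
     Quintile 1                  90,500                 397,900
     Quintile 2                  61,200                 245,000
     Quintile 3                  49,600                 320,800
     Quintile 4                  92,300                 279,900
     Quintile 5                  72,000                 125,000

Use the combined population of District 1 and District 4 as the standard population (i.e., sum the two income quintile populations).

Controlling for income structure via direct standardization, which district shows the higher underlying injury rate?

District 1

Combined standard total = 1,734,200; weights = 0.2816, 0.1766, 0.2136, 0.2146, 0.1136.
District 1: 0.2816×435.48 + 0.1766×349.51 + 0.2136×229.67 + 0.2146×148.85 + 0.1136×46.36 = 270.6222 per 100,000.
District 4: 0.2816×422.95 + 0.1766×321.28 + 0.2136×212.37 + 0.2146×133.30 + 0.1136×55.37 = 256.1001 per 100,000.
The crude rates (244.17 vs 262.58) would put District 4 higher, but that reflects its income composition; once standardized to a common income structure, District 1 has the higher underlying rate.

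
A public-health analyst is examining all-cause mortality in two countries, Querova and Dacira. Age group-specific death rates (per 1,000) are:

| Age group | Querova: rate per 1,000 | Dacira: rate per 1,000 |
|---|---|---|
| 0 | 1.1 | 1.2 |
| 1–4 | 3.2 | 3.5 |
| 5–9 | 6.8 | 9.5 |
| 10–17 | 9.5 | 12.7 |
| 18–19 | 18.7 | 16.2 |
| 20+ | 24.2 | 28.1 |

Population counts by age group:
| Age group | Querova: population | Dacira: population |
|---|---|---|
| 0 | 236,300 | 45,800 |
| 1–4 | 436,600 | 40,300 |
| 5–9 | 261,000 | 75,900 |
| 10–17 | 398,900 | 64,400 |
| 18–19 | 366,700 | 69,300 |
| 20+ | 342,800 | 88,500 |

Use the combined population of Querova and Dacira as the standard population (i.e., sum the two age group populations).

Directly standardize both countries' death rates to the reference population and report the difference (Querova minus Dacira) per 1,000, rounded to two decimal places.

-1.30

Combined standard total = 2,426,500; weights = 0.1163, 0.1965, 0.1388, 0.1909, 0.1797, 0.1777.
Querova: 0.1163×1.1 + 0.1965×3.2 + 0.1388×6.8 + 0.1909×9.5 + 0.1797×18.7 + 0.1777×24.2 = 11.1763 per 1,000.
Dacira: 0.1163×1.2 + 0.1965×3.5 + 0.1388×9.5 + 0.1909×12.7 + 0.1797×16.2 + 0.1777×28.1 = 12.4768 per 1,000.
Difference = 11.1763 − 12.4768 = -1.3004.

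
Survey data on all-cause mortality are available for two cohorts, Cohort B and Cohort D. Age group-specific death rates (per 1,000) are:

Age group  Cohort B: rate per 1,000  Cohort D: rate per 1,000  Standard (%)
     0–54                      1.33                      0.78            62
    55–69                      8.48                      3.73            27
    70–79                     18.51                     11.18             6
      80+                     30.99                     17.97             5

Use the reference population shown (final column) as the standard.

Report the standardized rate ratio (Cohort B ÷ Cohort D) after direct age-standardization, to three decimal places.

Standard weights: 0.62, 0.27, 0.06, 0.05.
Cohort B: 0.6200×1.33 + 0.2700×8.48 + 0.0600×18.51 + 0.0500×30.99 = 5.7743 per 1,000.
Cohort D: 0.6200×0.78 + 0.2700×3.73 + 0.0600×11.18 + 0.0500×17.97 = 3.0600 per 1,000.
Ratio = 5.7743 ÷ 3.0600 = 1.88703.

1.887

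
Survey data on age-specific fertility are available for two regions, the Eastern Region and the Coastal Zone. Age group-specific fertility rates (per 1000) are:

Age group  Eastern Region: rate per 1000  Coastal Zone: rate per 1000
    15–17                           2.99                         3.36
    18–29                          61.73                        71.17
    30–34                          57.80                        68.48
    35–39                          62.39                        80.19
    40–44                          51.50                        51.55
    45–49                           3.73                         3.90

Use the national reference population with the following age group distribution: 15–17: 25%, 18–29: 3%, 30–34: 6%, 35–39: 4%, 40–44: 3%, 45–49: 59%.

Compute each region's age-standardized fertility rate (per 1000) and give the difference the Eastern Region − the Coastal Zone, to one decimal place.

-1.8

Standard weights: 0.25, 0.03, 0.06, 0.04, 0.03, 0.59.
The Eastern Region: 0.2500×2.99 + 0.0300×61.73 + 0.0600×57.80 + 0.0400×62.39 + 0.0300×51.50 + 0.5900×3.73 = 12.3087 per 1000.
The Coastal Zone: 0.2500×3.36 + 0.0300×71.17 + 0.0600×68.48 + 0.0400×80.19 + 0.0300×51.55 + 0.5900×3.90 = 14.1390 per 1000.
Difference = 12.3087 − 14.1390 = -1.8303.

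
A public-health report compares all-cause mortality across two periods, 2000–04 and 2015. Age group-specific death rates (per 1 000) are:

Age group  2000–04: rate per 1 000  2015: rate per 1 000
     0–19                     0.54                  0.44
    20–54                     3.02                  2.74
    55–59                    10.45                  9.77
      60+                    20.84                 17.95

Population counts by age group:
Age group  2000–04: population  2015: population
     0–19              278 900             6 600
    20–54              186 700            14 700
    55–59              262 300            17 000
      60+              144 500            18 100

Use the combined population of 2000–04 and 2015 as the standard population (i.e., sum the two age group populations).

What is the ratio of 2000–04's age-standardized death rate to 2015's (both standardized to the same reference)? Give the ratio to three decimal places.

Combined standard total = 928 800; weights = 0.3074, 0.2168, 0.3007, 0.1751.
2000–04: 0.3074×0.54 + 0.2168×3.02 + 0.3007×10.45 + 0.1751×20.84 = 7.6116 per 1 000.
2015: 0.3074×0.44 + 0.2168×2.74 + 0.3007×9.77 + 0.1751×17.95 = 6.8097 per 1 000.
Ratio = 7.6116 ÷ 6.8097 = 1.11775.

1.118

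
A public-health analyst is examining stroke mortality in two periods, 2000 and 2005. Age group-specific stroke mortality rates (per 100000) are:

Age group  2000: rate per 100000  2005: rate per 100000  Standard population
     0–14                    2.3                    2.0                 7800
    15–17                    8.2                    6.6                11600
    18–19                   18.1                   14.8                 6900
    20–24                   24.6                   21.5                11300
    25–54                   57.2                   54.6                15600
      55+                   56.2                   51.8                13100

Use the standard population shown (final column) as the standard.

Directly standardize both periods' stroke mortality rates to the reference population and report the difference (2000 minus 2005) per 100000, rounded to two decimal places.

Standard total = 66300; weights = 0.1176, 0.1750, 0.1041, 0.1704, 0.2353, 0.1976.
2000: 0.1176×2.3 + 0.1750×8.2 + 0.1041×18.1 + 0.1704×24.6 + 0.2353×57.2 + 0.1976×56.2 = 32.3449 per 100000.
2005: 0.1176×2.0 + 0.1750×6.6 + 0.1041×14.8 + 0.1704×21.5 + 0.2353×54.6 + 0.1976×51.8 = 29.6768 per 100000.
Difference = 32.3449 − 29.6768 = 2.6682.

2.67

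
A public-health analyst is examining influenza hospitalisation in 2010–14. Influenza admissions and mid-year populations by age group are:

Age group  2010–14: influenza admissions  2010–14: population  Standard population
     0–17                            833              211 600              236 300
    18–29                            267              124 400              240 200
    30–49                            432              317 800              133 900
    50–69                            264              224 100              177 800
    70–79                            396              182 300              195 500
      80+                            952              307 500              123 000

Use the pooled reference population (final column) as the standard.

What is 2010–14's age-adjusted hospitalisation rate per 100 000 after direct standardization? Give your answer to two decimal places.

Age-specific rates per 100 000 for 2010–14: 393.67, 214.63, 135.93, 117.80, 217.22, 309.59.
Standard total = 1 106 700; weights = 0.2135, 0.2170, 0.1210, 0.1607, 0.1767, 0.1111.
Standardized rate: 0.2135×393.67 + 0.2170×214.63 + 0.1210×135.93 + 0.1607×117.80 + 0.1767×217.22 + 0.1111×309.59 = 238.7932 per 100 000.

238.79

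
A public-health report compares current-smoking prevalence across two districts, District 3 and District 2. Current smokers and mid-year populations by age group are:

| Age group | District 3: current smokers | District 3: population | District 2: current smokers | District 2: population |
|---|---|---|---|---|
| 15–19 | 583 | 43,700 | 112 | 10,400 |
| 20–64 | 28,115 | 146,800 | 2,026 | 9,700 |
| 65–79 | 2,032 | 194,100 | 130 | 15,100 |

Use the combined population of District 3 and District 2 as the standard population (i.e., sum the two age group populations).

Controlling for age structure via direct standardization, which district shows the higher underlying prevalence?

District 2

Age-specific rates per 1,000 for District 3: 13.341, 191.519, 10.469.
For District 2: 10.769, 208.866, 8.609.
Combined standard total = 419,800; weights = 0.1289, 0.3728, 0.4983.
District 3: 0.1289×13.341 + 0.3728×191.519 + 0.4983×10.469 = 78.3339 per 1,000.
District 2: 0.1289×10.769 + 0.3728×208.866 + 0.4983×8.609 = 83.5426 per 1,000.
The crude rates (79.90 vs 64.43) would put District 3 higher, but that reflects its age composition; once standardized to a common age structure, District 2 has the higher underlying rate.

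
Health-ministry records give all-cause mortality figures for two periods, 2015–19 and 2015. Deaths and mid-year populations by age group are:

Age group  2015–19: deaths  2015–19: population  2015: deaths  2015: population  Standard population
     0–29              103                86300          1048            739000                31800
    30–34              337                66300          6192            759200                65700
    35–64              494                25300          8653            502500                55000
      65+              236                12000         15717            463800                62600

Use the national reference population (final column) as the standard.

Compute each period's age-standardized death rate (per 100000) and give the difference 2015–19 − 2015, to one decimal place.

-452.1

Age-specific rates per 100000 for 2015–19: 119.35, 508.30, 1952.57, 1966.67.
For 2015: 141.81, 815.60, 1721.99, 3388.75.
Standard total = 215100; weights = 0.1478, 0.3054, 0.2557, 0.2910.
2015–19: 0.1478×119.35 + 0.3054×508.30 + 0.2557×1952.57 + 0.2910×1966.67 = 1244.5143 per 100000.
2015: 0.1478×141.81 + 0.3054×815.60 + 0.2557×1721.99 + 0.2910×3388.75 = 1696.6024 per 100000.
Difference = 1244.5143 − 1696.6024 = -452.0881.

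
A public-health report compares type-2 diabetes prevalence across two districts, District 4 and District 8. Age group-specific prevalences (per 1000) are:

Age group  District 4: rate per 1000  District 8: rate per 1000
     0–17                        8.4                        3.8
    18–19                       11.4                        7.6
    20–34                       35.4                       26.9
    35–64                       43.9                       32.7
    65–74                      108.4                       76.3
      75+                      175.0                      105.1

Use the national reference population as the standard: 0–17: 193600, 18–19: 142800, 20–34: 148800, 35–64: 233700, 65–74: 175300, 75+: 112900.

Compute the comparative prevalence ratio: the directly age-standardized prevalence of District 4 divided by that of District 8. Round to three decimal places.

Standard total = 1007100; weights = 0.1922, 0.1418, 0.1478, 0.2321, 0.1741, 0.1121.
District 4: 0.1922×8.4 + 0.1418×11.4 + 0.1478×35.4 + 0.2321×43.9 + 0.1741×108.4 + 0.1121×175.0 = 57.1355 per 1000.
District 8: 0.1922×3.8 + 0.1418×7.6 + 0.1478×26.9 + 0.2321×32.7 + 0.1741×76.3 + 0.1121×105.1 = 38.4340 per 1000.
Ratio = 57.1355 ÷ 38.4340 = 1.48659.

1.487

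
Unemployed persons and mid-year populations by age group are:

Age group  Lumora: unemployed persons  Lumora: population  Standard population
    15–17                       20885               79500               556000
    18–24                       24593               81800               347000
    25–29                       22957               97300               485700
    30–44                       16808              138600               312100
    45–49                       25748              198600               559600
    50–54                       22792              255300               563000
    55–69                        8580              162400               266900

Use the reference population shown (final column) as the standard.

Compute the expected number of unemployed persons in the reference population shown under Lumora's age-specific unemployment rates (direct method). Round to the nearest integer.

539747

Age-specific rates per 1000 for Lumora: 262.704, 300.648, 235.940, 121.270, 129.648, 89.275, 52.833.
Expected unemployed persons = Σ (standard pop × age-specific rate ÷ 1000)
= 556000×262.704/1000 + 347000×300.648/1000 + 485700×235.940/1000 + 312100×121.270/1000 + 559600×129.648/1000 + 563000×89.275/1000 + 266900×52.833/1000
= 146063.65 + 104324.83 + 114596.25 + 37848.32 + 72550.76 + 50262.03 + 14101.00 = 539746.83.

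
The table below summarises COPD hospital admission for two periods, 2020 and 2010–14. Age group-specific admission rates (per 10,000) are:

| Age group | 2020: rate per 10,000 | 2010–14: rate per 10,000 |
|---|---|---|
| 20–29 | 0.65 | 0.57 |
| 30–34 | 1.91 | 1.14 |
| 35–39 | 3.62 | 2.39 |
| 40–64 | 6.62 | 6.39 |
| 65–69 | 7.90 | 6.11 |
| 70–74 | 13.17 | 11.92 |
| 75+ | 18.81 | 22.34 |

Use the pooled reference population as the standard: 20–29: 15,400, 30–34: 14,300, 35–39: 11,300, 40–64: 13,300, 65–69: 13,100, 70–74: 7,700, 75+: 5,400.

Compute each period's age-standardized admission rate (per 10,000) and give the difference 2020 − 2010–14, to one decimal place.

0.5

Standard total = 80,500; weights = 0.1913, 0.1776, 0.1404, 0.1652, 0.1627, 0.0957, 0.0671.
2020: 0.1913×0.65 + 0.1776×1.91 + 0.1404×3.62 + 0.1652×6.62 + 0.1627×7.90 + 0.0957×13.17 + 0.0671×18.81 = 5.8726 per 10,000.
2010–14: 0.1913×0.57 + 0.1776×1.14 + 0.1404×2.39 + 0.1652×6.39 + 0.1627×6.11 + 0.0957×11.92 + 0.0671×22.34 = 5.3358 per 10,000.
Difference = 5.8726 − 5.3358 = 0.5368.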